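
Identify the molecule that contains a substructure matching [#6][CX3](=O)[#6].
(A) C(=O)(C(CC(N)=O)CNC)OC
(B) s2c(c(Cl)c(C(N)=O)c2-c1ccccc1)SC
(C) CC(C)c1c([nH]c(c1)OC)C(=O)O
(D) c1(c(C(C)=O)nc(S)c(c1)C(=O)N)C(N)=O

D

[#6][CX3](=O)[#6] describes a carbonyl carbon (no H) flanked by two carbons (a ketone).
(A) has a methyl-ester group (-C(=O)OCH3) but one neighbour of the carbonyl carbon is O, not C.
(B) has a primary amide (-C(=O)NH2) but one neighbour of the carbonyl carbon is N, not C.
(C) has a carboxylic acid group (-C(=O)OH) but one neighbour of the carbonyl carbon is O, not C.
(D) contains an acetyl/ketone group (-C(=O)CH3), which satisfies every atom and bond constraint.
So the answer is (D).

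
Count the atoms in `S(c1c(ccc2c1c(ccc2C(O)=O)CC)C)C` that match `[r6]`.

Check the 18 heavy atoms by environment: 10× c (aromatic, in 6-ring) → match; 5× C (acyclic) → no; 2× O (acyclic) → no; 1× S (acyclic) → no.
That gives 10 matching atoms.

10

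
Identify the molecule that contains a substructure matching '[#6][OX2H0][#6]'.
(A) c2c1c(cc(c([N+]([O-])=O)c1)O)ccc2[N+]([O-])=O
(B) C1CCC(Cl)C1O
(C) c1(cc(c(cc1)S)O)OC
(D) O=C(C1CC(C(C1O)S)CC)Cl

C

[#6][OX2H0][#6] describes an aliphatic oxygen bridging two carbons with no H on the oxygen (an ether).
(A) has a hydroxyl group (-OH) but the oxygen has H1, not H0 bridging two carbons.
(B) has a hydroxyl group (-OH) but the oxygen has H1, not H0 bridging two carbons.
(C) contains a methoxy ether (-OCH3), which satisfies every atom and bond constraint.
(D) has a hydroxyl group (-OH) but the oxygen has H1, not H0 bridging two carbons.
So the answer is (C).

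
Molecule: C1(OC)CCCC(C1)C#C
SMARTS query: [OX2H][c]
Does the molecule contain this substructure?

The pattern [OX2H][c] describes a hydroxyl oxygen attached to an aromatic carbon — a phenol.
The closest candidate here is a methoxy ether (-OCH3), but the oxygen has H0, not H1. No other fragment satisfies the full query, so there is no match.

No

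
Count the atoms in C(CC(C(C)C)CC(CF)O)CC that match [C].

11

The query [C] means: uppercase C matches aliphatic (non-aromatic) carbon only.
Check the 13 heavy atoms by environment: 11× C → match; 1× O → no; 1× F → no.
That gives 11 matching atoms.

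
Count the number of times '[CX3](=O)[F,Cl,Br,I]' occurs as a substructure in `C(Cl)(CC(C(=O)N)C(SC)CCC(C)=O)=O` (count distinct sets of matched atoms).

[CX3](=O)[F,Cl,Br,I] is the SMARTS for an acyl halide: a carbonyl carbon bonded to a halogen.
Exactly one fragment in the molecule meets all constraints, giving 1 match.

1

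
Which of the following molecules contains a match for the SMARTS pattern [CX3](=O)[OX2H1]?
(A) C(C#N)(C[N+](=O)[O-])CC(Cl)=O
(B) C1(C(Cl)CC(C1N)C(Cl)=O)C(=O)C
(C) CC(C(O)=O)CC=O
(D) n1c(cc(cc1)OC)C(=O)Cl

C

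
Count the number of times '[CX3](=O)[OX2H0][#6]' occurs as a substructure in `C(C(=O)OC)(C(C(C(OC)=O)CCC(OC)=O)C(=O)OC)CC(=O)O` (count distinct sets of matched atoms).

[CX3](=O)[OX2H0][#6] is the SMARTS for an ester: a carbonyl carbon bonded to an oxygen that is itself bonded to carbon (no H on that O).
The molecule carries 4 separate instances of a methyl-ester group (-C(=O)OCH3) meeting every constraint; each maps to a distinct set of atoms, giving 4 matches.

4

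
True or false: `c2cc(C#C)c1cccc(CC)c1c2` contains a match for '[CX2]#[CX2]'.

The pattern [CX2]#[CX2] describes a carbon-carbon triple bond — an alkyne.
The molecule carries an ethynyl group (-C#CH), whose atoms satisfy every constraint of the query, so the pattern matches.

True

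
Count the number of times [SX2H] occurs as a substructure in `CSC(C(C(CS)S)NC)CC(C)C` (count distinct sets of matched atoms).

[SX2H] is the SMARTS for a thiol: an aliphatic sulfur with two connections, one being H.
The molecule carries 2 separate instances of a thiol (-SH) meeting every constraint; each maps to a distinct set of atoms, giving 2 matches.

2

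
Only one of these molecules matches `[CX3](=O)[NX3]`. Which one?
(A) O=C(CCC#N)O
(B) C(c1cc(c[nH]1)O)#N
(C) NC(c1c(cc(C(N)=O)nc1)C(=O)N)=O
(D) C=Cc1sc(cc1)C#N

C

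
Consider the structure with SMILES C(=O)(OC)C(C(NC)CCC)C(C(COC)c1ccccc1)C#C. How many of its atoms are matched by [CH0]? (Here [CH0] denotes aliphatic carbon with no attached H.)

2

The query [CH0] means: aliphatic carbon with no attached hydrogen.
Check the 24 heavy atoms by environment: 3× C (H2) → no; 5× C (H1) → no; 2× C (H0) → match; 3× O (H0) → no; 4× C (H3) → no; 1× c (aromatic, H0) → no; 5× c (aromatic, H1) → no; 1× N (H1) → no.
That gives 2 matching atoms.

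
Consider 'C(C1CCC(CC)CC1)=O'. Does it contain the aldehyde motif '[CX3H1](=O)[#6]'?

The pattern [CX3H1](=O)[#6] describes an sp2 carbon with one H, double-bonded to O and single-bonded to carbon — an aldehyde.
The molecule carries an aldehyde (-CHO), whose atoms satisfy every constraint of the query, so the pattern matches.

Yes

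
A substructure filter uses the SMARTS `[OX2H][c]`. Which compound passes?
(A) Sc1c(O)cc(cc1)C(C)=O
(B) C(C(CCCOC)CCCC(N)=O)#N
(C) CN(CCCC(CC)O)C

A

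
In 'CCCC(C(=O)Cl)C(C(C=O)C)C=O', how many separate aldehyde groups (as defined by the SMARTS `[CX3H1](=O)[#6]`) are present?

[CX3H1](=O)[#6] is the SMARTS for an aldehyde: an sp2 carbon with one H, double-bonded to O and single-bonded to carbon.
The molecule carries 2 separate instances of an aldehyde (-CHO) meeting every constraint; each maps to a distinct set of atoms, giving 2 matches.

2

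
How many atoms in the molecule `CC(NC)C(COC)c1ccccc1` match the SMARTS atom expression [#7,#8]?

2

Check the 14 heavy atoms by environment: 6× C → no; 6× c (aromatic) → no; 1× O → match; 1× N → match.
Summing the matching environments: 1 + 1 = 2 matching atoms.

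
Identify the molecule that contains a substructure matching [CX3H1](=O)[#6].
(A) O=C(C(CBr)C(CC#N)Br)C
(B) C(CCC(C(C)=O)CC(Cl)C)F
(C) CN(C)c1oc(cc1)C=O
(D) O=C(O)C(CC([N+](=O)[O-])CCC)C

C

[CX3H1](=O)[#6] describes an sp2 carbon with one H, double-bonded to O and single-bonded to carbon (an aldehyde).
(A) has an acetyl/ketone group (-C(=O)CH3) but the carbonyl carbon has H0 (two carbon neighbours), not H1.
(B) has an acetyl/ketone group (-C(=O)CH3) but the carbonyl carbon has H0 (two carbon neighbours), not H1.
(C) contains an aldehyde (-CHO), which satisfies every atom and bond constraint.
(D) has a carboxylic acid group (-C(=O)OH) but the carbonyl carbon has H0 and is bonded to O, not H1.
So the answer is (C).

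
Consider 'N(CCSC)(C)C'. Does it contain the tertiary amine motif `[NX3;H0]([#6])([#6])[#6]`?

Yes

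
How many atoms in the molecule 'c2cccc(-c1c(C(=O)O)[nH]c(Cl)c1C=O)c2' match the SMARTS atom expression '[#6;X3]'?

The query [#6;X3] means: any carbon (aromatic or not) with three total connections.
Check the 17 heavy atoms by environment: 1× n (aromatic, X3) → no; 10× c (aromatic, X3) → match; 2× C (X3) → match; 2× O (X1) → no; 1× O (X2) → no; 1× Cl (X1) → no.
Summing the matching environments: 10 + 2 = 12 matching atoms.

12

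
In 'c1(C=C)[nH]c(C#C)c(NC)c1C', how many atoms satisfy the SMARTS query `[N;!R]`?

1

The query [N;!R] means: aliphatic nitrogen not in a ring.
Check the 12 heavy atoms by environment: 1× n (aromatic, in 5-ring) → no; 4× c (aromatic, in 5-ring) → no; 6× C (acyclic) → no; 1× N (acyclic) → match.
That gives 1 matching atom.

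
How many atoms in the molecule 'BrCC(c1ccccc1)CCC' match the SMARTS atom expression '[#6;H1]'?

Check the 12 heavy atoms by environment: 3× C (H2) → no; 1× C (H1) → match; 1× c (aromatic, H0) → no; 5× c (aromatic, H1) → match; 1× C (H3) → no; 1× Br (H0) → no.
Summing the matching environments: 1 + 5 = 6 matching atoms.

6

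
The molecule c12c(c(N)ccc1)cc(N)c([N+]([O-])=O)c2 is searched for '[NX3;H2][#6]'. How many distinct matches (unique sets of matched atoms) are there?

[NX3;H2][#6] is the SMARTS for a primary amine: a trivalent nitrogen with two H attached to carbon.
The molecule carries 2 separate instances of a primary amino group (-NH2) meeting every constraint; each maps to a distinct set of atoms, giving 2 matches.

2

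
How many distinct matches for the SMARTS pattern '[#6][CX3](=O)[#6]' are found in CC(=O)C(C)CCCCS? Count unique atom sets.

[#6][CX3](=O)[#6] is the SMARTS for a ketone: a carbonyl carbon (no H) flanked by two carbons.
Exactly one fragment in the molecule meets all constraints, giving 1 match.

1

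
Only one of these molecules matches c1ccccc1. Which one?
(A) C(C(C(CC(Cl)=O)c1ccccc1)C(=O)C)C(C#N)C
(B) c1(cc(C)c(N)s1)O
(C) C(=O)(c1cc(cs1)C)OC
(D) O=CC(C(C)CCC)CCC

c1ccccc1 describes six aromatic carbons in a ring (a benzene ring).
(A) contains a phenyl ring, which satisfies every atom and bond constraint.
(B) has a methyl group (-CH3) but no six-membered all-carbon aromatic ring is present.
(C) has a methyl group (-CH3) but no six-membered all-carbon aromatic ring is present.
(D) has a methyl group (-CH3) but no six-membered all-carbon aromatic ring is present.
So the answer is (A).

A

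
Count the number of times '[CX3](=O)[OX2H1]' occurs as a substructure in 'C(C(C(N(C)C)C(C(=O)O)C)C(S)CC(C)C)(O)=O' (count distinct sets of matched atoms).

2

[CX3](=O)[OX2H1] is the SMARTS for a carboxylic acid: an sp2 carbon double-bonded to O and single-bonded to an -OH oxygen.
The molecule carries 2 separate instances of a carboxylic acid group (-C(=O)OH) meeting every constraint; each maps to a distinct set of atoms, giving 2 matches.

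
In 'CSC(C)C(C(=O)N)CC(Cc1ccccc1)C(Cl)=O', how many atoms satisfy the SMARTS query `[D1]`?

6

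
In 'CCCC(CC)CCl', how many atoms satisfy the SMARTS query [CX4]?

7

The query [CX4] means: C with X4: aliphatic carbon with exactly 4 total connections (bonds + H).
Check the 8 heavy atoms by environment: 7× C (X4) → match; 1× Cl (X1) → no.
That gives 7 matching atoms.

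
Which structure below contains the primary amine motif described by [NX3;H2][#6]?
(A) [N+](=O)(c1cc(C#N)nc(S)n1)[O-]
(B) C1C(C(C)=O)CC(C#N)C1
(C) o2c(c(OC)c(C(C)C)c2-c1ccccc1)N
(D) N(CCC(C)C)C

[NX3;H2][#6] describes a trivalent nitrogen with two H attached to carbon (a primary amine).
(A) has a nitrile (-C#N) but the nitrogen is NX1 (triple-bonded), not NX3 with two H.
(B) has a nitrile (-C#N) but the nitrogen is NX1 (triple-bonded), not NX3 with two H.
(C) contains a primary amino group (-NH2), which satisfies every atom and bond constraint.
(D) has an N-methylamino group (-NHCH3) but the nitrogen bears two carbons and only one H (H1), not H2.
So the answer is (C).

C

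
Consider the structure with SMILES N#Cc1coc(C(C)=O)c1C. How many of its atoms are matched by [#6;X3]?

5

Check the 11 heavy atoms by environment: 1× o (aromatic, X2) → no; 4× c (aromatic, X3) → match; 1× C (X3) → match; 1× O (X1) → no; 2× C (X4) → no; 1× C (X2) → no; 1× N (X1) → no.
Summing the matching environments: 4 + 1 = 5 matching atoms.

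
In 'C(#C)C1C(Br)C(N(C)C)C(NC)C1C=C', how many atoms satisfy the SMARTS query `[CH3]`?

3

The query [CH3] means: aliphatic carbon with exactly three hydrogens.
Check the 15 heavy atoms by environment: 7× C (H1) → no; 1× C (H2) → no; 1× Br (H0) → no; 1× N (H0) → no; 3× C (H3) → match; 1× C (H0) → no; 1× N (H1) → no.
That gives 3 matching atoms.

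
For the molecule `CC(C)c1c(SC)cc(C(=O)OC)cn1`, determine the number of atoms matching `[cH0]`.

The query [cH0] means: aromatic carbon with no attached hydrogen (substituted or ring-fusion).
Check the 15 heavy atoms by environment: 1× n (aromatic, H0) → no; 3× c (aromatic, H0) → match; 2× c (aromatic, H1) → no; 1× C (H1) → no; 4× C (H3) → no; 1× S (H0) → no; 1× C (H0) → no; 2× O (H0) → no.
That gives 3 matching atoms.

3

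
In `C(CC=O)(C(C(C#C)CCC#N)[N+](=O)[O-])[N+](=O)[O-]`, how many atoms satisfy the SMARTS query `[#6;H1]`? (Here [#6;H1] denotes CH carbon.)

5

The query [#6;H1] means: any carbon bearing exactly one hydrogen.
Check the 18 heavy atoms by environment: 3× C (H2) → no; 5× C (H1) → match; 2× C (H0) → no; 2× N (charge +1, H0) → no; 2× O (charge -1, H0) → no; 3× O (H0) → no; 1× N (H0) → no.
That gives 5 matching atoms.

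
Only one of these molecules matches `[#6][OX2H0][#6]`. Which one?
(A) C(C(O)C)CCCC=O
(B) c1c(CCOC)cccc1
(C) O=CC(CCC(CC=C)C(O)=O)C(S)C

B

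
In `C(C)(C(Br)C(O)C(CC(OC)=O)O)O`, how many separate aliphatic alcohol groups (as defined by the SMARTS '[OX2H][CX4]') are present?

3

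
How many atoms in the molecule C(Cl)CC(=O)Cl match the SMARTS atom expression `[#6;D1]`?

Check the 6 heavy atoms by environment: 2× C (D2) → no; 1× C (D3) → no; 1× O (D1) → no; 2× Cl (D1) → no.
No environment satisfies the query, so 0 matching atoms.

0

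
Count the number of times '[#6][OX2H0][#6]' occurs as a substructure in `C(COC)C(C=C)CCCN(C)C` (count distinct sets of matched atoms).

1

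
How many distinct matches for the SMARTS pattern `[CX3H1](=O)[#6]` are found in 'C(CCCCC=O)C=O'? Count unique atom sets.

2

[CX3H1](=O)[#6] is the SMARTS for an aldehyde: an sp2 carbon with one H, double-bonded to O and single-bonded to carbon.
The molecule carries 2 separate instances of an aldehyde (-CHO) meeting every constraint; each maps to a distinct set of atoms, giving 2 matches.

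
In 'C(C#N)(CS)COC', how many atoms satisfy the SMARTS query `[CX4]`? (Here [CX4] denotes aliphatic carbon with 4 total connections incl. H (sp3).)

4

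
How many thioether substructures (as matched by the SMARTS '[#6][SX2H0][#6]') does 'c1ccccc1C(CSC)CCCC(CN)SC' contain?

2

[#6][SX2H0][#6] is the SMARTS for a thioether: an aliphatic sulfur bridging two carbons with no H on the sulfur.
The molecule carries 2 separate instances of a methylthio ether (-SCH3) meeting every constraint; each maps to a distinct set of atoms, giving 2 matches.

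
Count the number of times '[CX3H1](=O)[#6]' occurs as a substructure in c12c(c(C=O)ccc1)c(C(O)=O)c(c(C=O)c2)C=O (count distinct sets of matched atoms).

3

[CX3H1](=O)[#6] is the SMARTS for an aldehyde: an sp2 carbon with one H, double-bonded to O and single-bonded to carbon.
The molecule carries 3 separate instances of an aldehyde (-CHO) meeting every constraint; each maps to a distinct set of atoms, giving 3 matches.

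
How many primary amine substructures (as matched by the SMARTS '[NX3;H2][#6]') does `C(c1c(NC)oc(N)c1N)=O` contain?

[NX3;H2][#6] is the SMARTS for a primary amine: a trivalent nitrogen with two H attached to carbon.
The molecule carries 2 separate instances of a primary amino group (-NH2) meeting every constraint; each maps to a distinct set of atoms, giving 2 matches.

2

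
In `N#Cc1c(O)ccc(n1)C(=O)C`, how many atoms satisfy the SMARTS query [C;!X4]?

Check the 12 heavy atoms by environment: 1× n (aromatic, X2) → no; 5× c (aromatic, X3) → no; 1× O (X2) → no; 1× C (X3) → match; 1× O (X1) → no; 1× C (X4) → no; 1× C (X2) → match; 1× N (X1) → no.
Summing the matching environments: 1 + 1 = 2 matching atoms.

2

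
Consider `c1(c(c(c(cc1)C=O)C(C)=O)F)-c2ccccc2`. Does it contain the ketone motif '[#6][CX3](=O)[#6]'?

The pattern [#6][CX3](=O)[#6] describes a carbonyl carbon (no H) flanked by two carbons — a ketone.
The molecule carries an acetyl/ketone group (-C(=O)CH3), whose atoms satisfy every constraint of the query, so the pattern matches.

Yes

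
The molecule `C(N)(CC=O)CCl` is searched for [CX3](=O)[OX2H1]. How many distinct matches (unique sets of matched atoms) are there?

[CX3](=O)[OX2H1] is the SMARTS for a carboxylic acid: an sp2 carbon double-bonded to O and single-bonded to an -OH oxygen.
The molecule has an aldehyde (-CHO), but there is no singly-bonded oxygen on the carbonyl carbon; nothing else fits, so there are 0 matches.

0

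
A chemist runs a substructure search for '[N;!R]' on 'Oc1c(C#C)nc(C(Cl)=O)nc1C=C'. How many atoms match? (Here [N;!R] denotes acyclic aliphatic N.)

0

Check the 14 heavy atoms by environment: 2× n (aromatic, in 6-ring) → no; 4× c (aromatic, in 6-ring) → no; 5× C (acyclic) → no; 2× O (acyclic) → no; 1× Cl (acyclic) → no.
No environment satisfies the query, so 0 matching atoms.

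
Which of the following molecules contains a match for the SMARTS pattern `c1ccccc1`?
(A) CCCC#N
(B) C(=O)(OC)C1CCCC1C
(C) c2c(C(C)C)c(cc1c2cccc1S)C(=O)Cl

c1ccccc1 describes six aromatic carbons in a ring (a benzene ring).
(A) has a methyl group (-CH3) but no six-membered all-carbon aromatic ring is present.
(B) has a methyl group (-CH3) but no six-membered all-carbon aromatic ring is present.
(C) contains the required atom environment, so the pattern matches.
So the answer is (C).

C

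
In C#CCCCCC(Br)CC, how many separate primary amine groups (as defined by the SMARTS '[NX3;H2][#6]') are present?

[NX3;H2][#6] is the SMARTS for a primary amine: a trivalent nitrogen with two H attached to carbon.
No fragment in the molecule satisfies every constraint, giving 0 matches.

0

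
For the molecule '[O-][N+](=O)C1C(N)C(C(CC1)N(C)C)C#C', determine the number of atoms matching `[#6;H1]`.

The query [#6;H1] means: any carbon bearing exactly one hydrogen.
Check the 15 heavy atoms by environment: 5× C (H1) → match; 2× C (H2) → no; 1× C (H0) → no; 1× N (H0) → no; 2× C (H3) → no; 1× N (H2) → no; 1× N (charge +1, H0) → no; 1× O (charge -1, H0) → no; 1× O (H0) → no.
That gives 5 matching atoms.

5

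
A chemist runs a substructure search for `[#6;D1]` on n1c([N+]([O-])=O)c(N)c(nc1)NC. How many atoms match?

Check the 12 heavy atoms by environment: 2× n (aromatic, D2) → no; 1× c (aromatic, D2) → no; 3× c (aromatic, D3) → no; 1× N (D2) → no; 1× C (D1) → match; 1× N (D1) → no; 1× N (charge +1, D3) → no; 1× O (charge -1, D1) → no; 1× O (D1) → no.
That gives 1 matching atom.

1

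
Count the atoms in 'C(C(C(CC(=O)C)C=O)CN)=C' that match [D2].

The query [D2] means: atom with exactly two heavy-atom neighbours.
Check the 12 heavy atoms by environment: 4× C (D2) → match; 3× C (D3) → no; 2× C (D1) → no; 1× N (D1) → no; 2× O (D1) → no.
That gives 4 matching atoms.

4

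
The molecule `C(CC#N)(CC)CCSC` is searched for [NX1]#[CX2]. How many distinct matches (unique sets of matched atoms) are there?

1

[NX1]#[CX2] is the SMARTS for a nitrile: a nitrogen triple-bonded to a two-connected carbon.
Exactly one fragment in the molecule meets all constraints, giving 1 match.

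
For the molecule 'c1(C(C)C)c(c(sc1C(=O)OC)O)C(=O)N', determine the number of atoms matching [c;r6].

The query [c;r6] means: aromatic carbon that belongs to a six-membered ring.
Check the 16 heavy atoms by environment: 1× s (aromatic, in 5-ring) → no; 4× c (aromatic, in 5-ring) → no; 6× C (acyclic) → no; 4× O (acyclic) → no; 1× N (acyclic) → no.
No environment satisfies the query, so 0 matching atoms.

0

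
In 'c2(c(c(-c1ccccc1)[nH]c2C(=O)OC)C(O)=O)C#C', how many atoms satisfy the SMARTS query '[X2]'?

4

Check the 20 heavy atoms by environment: 1× n (aromatic, X3) → no; 10× c (aromatic, X3) → no; 2× C (X3) → no; 2× O (X1) → no; 2× O (X2) → match; 1× C (X4) → no; 2× C (X2) → match.
Summing the matching environments: 2 + 2 = 4 matching atoms.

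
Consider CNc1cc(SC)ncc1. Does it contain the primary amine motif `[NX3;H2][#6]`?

No

The pattern [NX3;H2][#6] describes a trivalent nitrogen with two H attached to carbon — a primary amine.
The closest candidate here is an N-methylamino group (-NHCH3), but the nitrogen bears two carbons and only one H (H1), not H2. No other fragment satisfies the full query, so there is no match.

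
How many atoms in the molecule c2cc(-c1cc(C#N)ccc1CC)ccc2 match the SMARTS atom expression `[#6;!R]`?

The query [#6;!R] means: carbon not in any ring.
Check the 16 heavy atoms by environment: 12× c (aromatic, in 6-ring) → no; 3× C (acyclic) → match; 1× N (acyclic) → no.
That gives 3 matching atoms.

3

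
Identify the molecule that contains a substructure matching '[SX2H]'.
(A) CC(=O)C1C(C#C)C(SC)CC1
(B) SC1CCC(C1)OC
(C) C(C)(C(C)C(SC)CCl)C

B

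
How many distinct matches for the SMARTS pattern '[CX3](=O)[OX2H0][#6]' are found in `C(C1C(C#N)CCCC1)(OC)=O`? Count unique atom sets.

[CX3](=O)[OX2H0][#6] is the SMARTS for an ester: a carbonyl carbon bonded to an oxygen that is itself bonded to carbon (no H on that O).
Exactly one fragment in the molecule meets all constraints, giving 1 match.

1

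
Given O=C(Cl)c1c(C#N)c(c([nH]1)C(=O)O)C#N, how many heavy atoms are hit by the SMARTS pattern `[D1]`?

The query [D1] means: atom with exactly one heavy-atom neighbour (degree 1).
Check the 15 heavy atoms by environment: 1× n (aromatic, D2) → no; 4× c (aromatic, D3) → no; 2× C (D2) → no; 2× N (D1) → match; 2× C (D3) → no; 3× O (D1) → match; 1× Cl (D1) → match.
Summing the matching environments: 2 + 3 + 1 = 6 matching atoms.

6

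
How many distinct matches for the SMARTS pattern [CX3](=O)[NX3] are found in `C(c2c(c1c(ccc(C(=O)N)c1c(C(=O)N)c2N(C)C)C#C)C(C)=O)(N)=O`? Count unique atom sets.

3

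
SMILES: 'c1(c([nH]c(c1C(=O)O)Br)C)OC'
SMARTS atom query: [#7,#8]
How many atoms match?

Check the 12 heavy atoms by environment: 1× n (aromatic) → match; 4× c (aromatic) → no; 3× O → match; 3× C → no; 1× Br → no.
Summing the matching environments: 1 + 3 = 4 matching atoms.

4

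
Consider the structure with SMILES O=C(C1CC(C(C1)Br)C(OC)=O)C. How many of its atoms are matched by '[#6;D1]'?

2

Check the 13 heavy atoms by environment: 5× C (D3) → no; 2× C (D2) → no; 1× Br (D1) → no; 2× O (D1) → no; 1× O (D2) → no; 2× C (D1) → match.
That gives 2 matching atoms.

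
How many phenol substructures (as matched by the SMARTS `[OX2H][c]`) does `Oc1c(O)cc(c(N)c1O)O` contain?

4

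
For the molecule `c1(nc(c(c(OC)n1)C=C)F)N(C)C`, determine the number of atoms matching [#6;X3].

The query [#6;X3] means: any carbon (aromatic or not) with three total connections.
Check the 14 heavy atoms by environment: 2× n (aromatic, X2) → no; 4× c (aromatic, X3) → match; 1× N (X3) → no; 3× C (X4) → no; 1× F (X1) → no; 2× C (X3) → match; 1× O (X2) → no.
Summing the matching environments: 4 + 2 = 6 matching atoms.

6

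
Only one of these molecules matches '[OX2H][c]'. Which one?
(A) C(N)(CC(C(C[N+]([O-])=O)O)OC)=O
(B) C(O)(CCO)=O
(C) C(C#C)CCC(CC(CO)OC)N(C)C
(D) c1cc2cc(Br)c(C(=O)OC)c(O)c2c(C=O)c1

D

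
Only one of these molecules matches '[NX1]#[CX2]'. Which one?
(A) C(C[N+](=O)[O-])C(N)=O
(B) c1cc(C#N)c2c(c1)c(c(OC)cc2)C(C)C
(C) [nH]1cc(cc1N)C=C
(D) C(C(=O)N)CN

B

[NX1]#[CX2] describes a nitrogen triple-bonded to a two-connected carbon (a nitrile).
(A) has a primary amide (-C(=O)NH2) but the nitrogen is NX3, not NX1.
(B) contains a nitrile (-C#N), which satisfies every atom and bond constraint.
(C) has a primary amino group (-NH2) but the nitrogen is NX3 (three connections), not NX1 triple-bonded.
(D) has a primary amide (-C(=O)NH2) but the nitrogen is NX3, not NX1.
So the answer is (B).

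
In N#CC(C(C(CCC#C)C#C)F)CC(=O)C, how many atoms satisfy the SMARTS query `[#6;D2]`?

Check the 16 heavy atoms by environment: 6× C (D2) → match; 4× C (D3) → no; 1× F (D1) → no; 3× C (D1) → no; 1× O (D1) → no; 1× N (D1) → no.
That gives 6 matching atoms.

6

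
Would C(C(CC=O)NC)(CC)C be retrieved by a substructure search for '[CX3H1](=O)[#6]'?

Yes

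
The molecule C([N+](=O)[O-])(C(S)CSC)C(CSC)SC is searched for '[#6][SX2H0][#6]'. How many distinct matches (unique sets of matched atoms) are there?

[#6][SX2H0][#6] is the SMARTS for a thioether: an aliphatic sulfur bridging two carbons with no H on the sulfur.
The molecule carries 3 separate instances of a methylthio ether (-SCH3) meeting every constraint; each maps to a distinct set of atoms, giving 3 matches.

3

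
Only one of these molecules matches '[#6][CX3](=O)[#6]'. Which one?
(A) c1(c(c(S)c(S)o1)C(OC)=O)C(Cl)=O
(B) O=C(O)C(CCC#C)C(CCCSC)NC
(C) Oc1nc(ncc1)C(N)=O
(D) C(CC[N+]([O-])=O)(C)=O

[#6][CX3](=O)[#6] describes a carbonyl carbon (no H) flanked by two carbons (a ketone).
(A) has a methyl-ester group (-C(=O)OCH3) but one neighbour of the carbonyl carbon is O, not C.
(B) has a carboxylic acid group (-C(=O)OH) but one neighbour of the carbonyl carbon is O, not C.
(C) has a primary amide (-C(=O)NH2) but one neighbour of the carbonyl carbon is N, not C.
(D) contains an acetyl/ketone group (-C(=O)CH3), which satisfies every atom and bond constraint.
So the answer is (D).

D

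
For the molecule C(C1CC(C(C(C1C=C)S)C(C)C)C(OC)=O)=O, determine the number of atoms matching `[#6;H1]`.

8

The query [#6;H1] means: any carbon bearing exactly one hydrogen.
Check the 18 heavy atoms by environment: 8× C (H1) → match; 2× C (H2) → no; 1× C (H0) → no; 3× O (H0) → no; 3× C (H3) → no; 1× S (H1) → no.
That gives 8 matching atoms.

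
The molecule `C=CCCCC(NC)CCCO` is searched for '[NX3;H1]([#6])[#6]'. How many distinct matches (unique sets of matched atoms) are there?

[NX3;H1]([#6])[#6] is the SMARTS for a secondary amine: a trivalent nitrogen with one H, bonded to two carbons.
Exactly one fragment in the molecule meets all constraints, giving 1 match.

1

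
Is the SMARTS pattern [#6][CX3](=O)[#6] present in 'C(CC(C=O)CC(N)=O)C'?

The pattern [#6][CX3](=O)[#6] describes a carbonyl carbon (no H) flanked by two carbons — a ketone.
The closest candidate here is a primary amide (-C(=O)NH2), but one neighbour of the carbonyl carbon is N, not C. No other fragment satisfies the full query, so there is no match.

No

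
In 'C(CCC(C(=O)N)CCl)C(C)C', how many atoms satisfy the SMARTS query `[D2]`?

4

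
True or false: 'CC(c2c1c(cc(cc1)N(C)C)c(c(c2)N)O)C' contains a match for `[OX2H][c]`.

True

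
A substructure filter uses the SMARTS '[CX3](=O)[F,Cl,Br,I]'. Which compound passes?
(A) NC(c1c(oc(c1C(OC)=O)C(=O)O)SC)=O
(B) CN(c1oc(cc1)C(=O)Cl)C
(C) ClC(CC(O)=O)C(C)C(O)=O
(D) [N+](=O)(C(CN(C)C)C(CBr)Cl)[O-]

B

[CX3](=O)[F,Cl,Br,I] describes a carbonyl carbon bonded to a halogen (an acyl halide).
(A) has a methyl-ester group (-C(=O)OCH3) but the carbonyl is bonded to -O-C, not to a halogen.
(B) contains an acyl chloride (-C(=O)Cl), which satisfies every atom and bond constraint.
(C) has a carboxylic acid group (-C(=O)OH) but the carbonyl is bonded to -OH, not to a halogen.
(D) has a chloro substituent but the Cl is not on a carbonyl carbon.
So the answer is (B).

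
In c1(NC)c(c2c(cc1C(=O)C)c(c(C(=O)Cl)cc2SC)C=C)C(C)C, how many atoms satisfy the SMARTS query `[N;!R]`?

Check the 25 heavy atoms by environment: 10× c (aromatic, in 6-ring) → no; 1× S (acyclic) → no; 10× C (acyclic) → no; 2× O (acyclic) → no; 1× N (acyclic) → match; 1× Cl (acyclic) → no.
That gives 1 matching atom.

1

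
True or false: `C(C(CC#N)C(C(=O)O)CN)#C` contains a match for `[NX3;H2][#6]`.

True

The pattern [NX3;H2][#6] describes a trivalent nitrogen with two H attached to carbon — a primary amine.
The molecule carries a primary amino group (-NH2), whose atoms satisfy every constraint of the query, so the pattern matches.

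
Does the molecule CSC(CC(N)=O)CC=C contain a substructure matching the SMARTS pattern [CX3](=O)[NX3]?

Yes

The pattern [CX3](=O)[NX3] describes a carbonyl carbon bonded to a trivalent nitrogen — an amide.
The molecule carries a primary amide (-C(=O)NH2), whose atoms satisfy every constraint of the query, so the pattern matches.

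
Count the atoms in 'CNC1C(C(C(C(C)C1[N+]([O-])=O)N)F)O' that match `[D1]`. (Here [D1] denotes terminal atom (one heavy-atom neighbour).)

The query [D1] means: atom with exactly one heavy-atom neighbour (degree 1).
Check the 15 heavy atoms by environment: 6× C (D3) → no; 2× O (D1) → match; 2× C (D1) → match; 1× N (D1) → match; 1× N (charge +1, D3) → no; 1× O (charge -1, D1) → match; 1× F (D1) → match; 1× N (D2) → no.
Summing the matching environments: 2 + 2 + 1 + 1 + 1 = 7 matching atoms.

7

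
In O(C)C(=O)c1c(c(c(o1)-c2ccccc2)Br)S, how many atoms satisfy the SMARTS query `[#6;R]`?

10

The query [#6;R] means: carbon that is part of a ring.
Check the 17 heavy atoms by environment: 1× o (aromatic, in 5-ring) → no; 4× c (aromatic, in 5-ring) → match; 1× Br (acyclic) → no; 2× C (acyclic) → no; 2× O (acyclic) → no; 6× c (aromatic, in 6-ring) → match; 1× S (acyclic) → no.
Summing the matching environments: 4 + 6 = 10 matching atoms.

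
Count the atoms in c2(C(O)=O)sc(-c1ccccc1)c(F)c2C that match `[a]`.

11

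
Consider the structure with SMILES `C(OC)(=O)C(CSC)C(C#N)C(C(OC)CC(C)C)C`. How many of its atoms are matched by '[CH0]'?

2

The query [CH0] means: aliphatic carbon with no attached hydrogen.
Check the 20 heavy atoms by environment: 2× C (H2) → no; 5× C (H1) → no; 3× O (H0) → no; 6× C (H3) → no; 2× C (H0) → match; 1× N (H0) → no; 1× S (H0) → no.
That gives 2 matching atoms.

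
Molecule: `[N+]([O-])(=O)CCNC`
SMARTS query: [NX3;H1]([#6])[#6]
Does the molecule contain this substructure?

Yes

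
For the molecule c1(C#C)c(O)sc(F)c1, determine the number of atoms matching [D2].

3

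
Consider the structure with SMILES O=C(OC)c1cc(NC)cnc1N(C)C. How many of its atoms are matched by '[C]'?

Check the 15 heavy atoms by environment: 1× n (aromatic) → no; 5× c (aromatic) → no; 2× N → no; 5× C → match; 2× O → no.
That gives 5 matching atoms.

5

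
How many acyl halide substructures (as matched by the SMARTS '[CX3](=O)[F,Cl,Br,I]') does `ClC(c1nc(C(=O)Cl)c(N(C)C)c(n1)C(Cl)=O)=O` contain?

[CX3](=O)[F,Cl,Br,I] is the SMARTS for an acyl halide: a carbonyl carbon bonded to a halogen.
The molecule carries 3 separate instances of an acyl chloride (-C(=O)Cl) meeting every constraint; each maps to a distinct set of atoms, giving 3 matches.

3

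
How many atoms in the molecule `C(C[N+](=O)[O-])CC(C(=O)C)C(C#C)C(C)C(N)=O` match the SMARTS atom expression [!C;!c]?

6

The query [!C;!c] means: neither aliphatic nor aromatic carbon — same as [!#6].
Check the 18 heavy atoms by environment: 12× C → no; 3× O → match; 1× N → match; 1× N (charge +1) → match; 1× O (charge -1) → match.
Summing the matching environments: 3 + 1 + 1 + 1 = 6 matching atoms.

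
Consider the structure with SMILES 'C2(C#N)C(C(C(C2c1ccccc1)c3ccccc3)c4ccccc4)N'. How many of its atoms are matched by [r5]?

The query [r5] means: r5 matches atoms in a five-membered ring.
Check the 26 heavy atoms by environment: 5× C (in 5-ring) → match; 18× c (aromatic, in 6-ring) → no; 1× C (acyclic) → no; 2× N (acyclic) → no.
That gives 5 matching atoms.

5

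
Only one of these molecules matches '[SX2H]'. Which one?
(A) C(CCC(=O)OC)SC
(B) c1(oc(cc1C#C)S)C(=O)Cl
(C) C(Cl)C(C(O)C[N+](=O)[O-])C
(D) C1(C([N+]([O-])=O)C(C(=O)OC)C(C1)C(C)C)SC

[SX2H] describes an aliphatic sulfur with two connections, one being H (a thiol).
(A) has a methylthio ether (-SCH3) but the sulfur has H0 (bonded to two carbons), not H1.
(B) contains a thiol (-SH), which satisfies every atom and bond constraint.
(C) has a hydroxyl group (-OH) but it is an -OH, not an -SH.
(D) has a methylthio ether (-SCH3) but the sulfur has H0 (bonded to two carbons), not H1.
So the answer is (B).

B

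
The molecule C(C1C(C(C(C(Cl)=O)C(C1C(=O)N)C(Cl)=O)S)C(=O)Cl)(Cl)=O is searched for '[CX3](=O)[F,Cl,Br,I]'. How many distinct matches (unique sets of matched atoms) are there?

4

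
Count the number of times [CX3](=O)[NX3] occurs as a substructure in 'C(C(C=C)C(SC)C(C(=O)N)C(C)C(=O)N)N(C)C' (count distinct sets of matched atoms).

2

[CX3](=O)[NX3] is the SMARTS for an amide: a carbonyl carbon bonded to a trivalent nitrogen.
The molecule carries 2 separate instances of a primary amide (-C(=O)NH2) meeting every constraint; each maps to a distinct set of atoms, giving 2 matches.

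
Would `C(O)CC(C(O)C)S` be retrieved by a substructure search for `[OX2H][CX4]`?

The pattern [OX2H][CX4] describes a hydroxyl oxygen bound to an sp3 (X4) carbon — an aliphatic alcohol.
The molecule carries a hydroxyl group (-OH), whose atoms satisfy every constraint of the query, so the pattern matches.

Yes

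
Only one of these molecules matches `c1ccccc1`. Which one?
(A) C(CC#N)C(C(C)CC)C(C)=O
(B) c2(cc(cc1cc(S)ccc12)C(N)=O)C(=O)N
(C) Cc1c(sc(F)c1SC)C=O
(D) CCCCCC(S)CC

B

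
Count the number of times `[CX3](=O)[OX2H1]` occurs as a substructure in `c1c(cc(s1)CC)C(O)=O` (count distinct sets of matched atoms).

1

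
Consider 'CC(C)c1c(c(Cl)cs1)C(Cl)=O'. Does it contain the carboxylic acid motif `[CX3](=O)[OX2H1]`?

The pattern [CX3](=O)[OX2H1] describes an sp2 carbon double-bonded to O and single-bonded to an -OH oxygen — a carboxylic acid.
The closest candidate here is an acyl chloride (-C(=O)Cl), but the carbonyl is bonded to Cl, not to an -OH oxygen. No other fragment satisfies the full query, so there is no match.

No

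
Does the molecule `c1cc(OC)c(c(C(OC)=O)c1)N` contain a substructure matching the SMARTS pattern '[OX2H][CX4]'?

The pattern [OX2H][CX4] describes a hydroxyl oxygen bound to an sp3 (X4) carbon — an aliphatic alcohol.
The closest candidate here is a methoxy ether (-OCH3), but the oxygen has H0 (ether), not H1. No other fragment satisfies the full query, so there is no match.

No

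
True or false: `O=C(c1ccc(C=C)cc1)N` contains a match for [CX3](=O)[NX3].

True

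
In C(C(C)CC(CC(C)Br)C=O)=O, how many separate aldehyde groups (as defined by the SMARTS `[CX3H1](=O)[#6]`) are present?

2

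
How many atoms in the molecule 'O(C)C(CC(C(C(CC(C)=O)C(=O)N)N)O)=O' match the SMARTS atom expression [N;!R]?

2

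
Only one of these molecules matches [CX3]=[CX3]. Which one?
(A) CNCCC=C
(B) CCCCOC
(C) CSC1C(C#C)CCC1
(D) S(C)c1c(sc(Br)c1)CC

A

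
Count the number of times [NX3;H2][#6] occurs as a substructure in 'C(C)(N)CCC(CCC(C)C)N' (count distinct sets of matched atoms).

[NX3;H2][#6] is the SMARTS for a primary amine: a trivalent nitrogen with two H attached to carbon.
The molecule carries 2 separate instances of a primary amino group (-NH2) meeting every constraint; each maps to a distinct set of atoms, giving 2 matches.

2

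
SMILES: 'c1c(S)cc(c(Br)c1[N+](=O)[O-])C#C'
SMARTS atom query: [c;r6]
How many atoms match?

Check the 13 heavy atoms by environment: 6× c (aromatic, in 6-ring) → match; 2× C (acyclic) → no; 1× N (charge +1, acyclic) → no; 1× O (charge -1, acyclic) → no; 1× O (acyclic) → no; 1× Br (acyclic) → no; 1× S (acyclic) → no.
That gives 6 matching atoms.

6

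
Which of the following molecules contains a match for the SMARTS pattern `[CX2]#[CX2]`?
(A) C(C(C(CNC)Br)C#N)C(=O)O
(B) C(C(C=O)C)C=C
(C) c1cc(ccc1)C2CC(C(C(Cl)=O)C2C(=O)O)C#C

C

[CX2]#[CX2] describes a carbon-carbon triple bond (an alkyne).
(A) has a nitrile (-C#N) but the triple bond is C#N, not C#C.
(B) has a vinyl group (-CH=CH2) but the C=C is a double bond; both carbons are CX3, not CX2.
(C) contains an ethynyl group (-C#CH), which satisfies every atom and bond constraint.
So the answer is (C).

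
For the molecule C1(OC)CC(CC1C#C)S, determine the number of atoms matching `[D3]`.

3

The query [D3] means: atom with exactly three heavy-atom neighbours.
Check the 10 heavy atoms by environment: 3× C (D2) → no; 3× C (D3) → match; 2× C (D1) → no; 1× O (D2) → no; 1× S (D1) → no.
That gives 3 matching atoms.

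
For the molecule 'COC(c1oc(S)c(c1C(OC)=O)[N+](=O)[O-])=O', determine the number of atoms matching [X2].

The query [X2] means: any atom with exactly two total connections (bonds + H).
Check the 17 heavy atoms by environment: 1× o (aromatic, X2) → match; 4× c (aromatic, X3) → no; 1× S (X2) → match; 2× C (X3) → no; 3× O (X1) → no; 2× O (X2) → match; 2× C (X4) → no; 1× N (charge +1, X3) → no; 1× O (charge -1, X1) → no.
Summing the matching environments: 1 + 1 + 2 = 4 matching atoms.

4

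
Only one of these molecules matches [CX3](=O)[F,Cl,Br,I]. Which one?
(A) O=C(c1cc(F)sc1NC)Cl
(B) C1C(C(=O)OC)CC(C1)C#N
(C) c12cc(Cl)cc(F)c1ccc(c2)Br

A

[CX3](=O)[F,Cl,Br,I] describes a carbonyl carbon bonded to a halogen (an acyl halide).
(A) contains an acyl chloride (-C(=O)Cl), which satisfies every atom and bond constraint.
(B) has a methyl-ester group (-C(=O)OCH3) but the carbonyl is bonded to -O-C, not to a halogen.
(C) has a chloro substituent but the Cl is not on a carbonyl carbon.
So the answer is (A).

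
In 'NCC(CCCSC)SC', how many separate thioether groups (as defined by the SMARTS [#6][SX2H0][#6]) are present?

2

[#6][SX2H0][#6] is the SMARTS for a thioether: an aliphatic sulfur bridging two carbons with no H on the sulfur.
The molecule carries 2 separate instances of a methylthio ether (-SCH3) meeting every constraint; each maps to a distinct set of atoms, giving 2 matches.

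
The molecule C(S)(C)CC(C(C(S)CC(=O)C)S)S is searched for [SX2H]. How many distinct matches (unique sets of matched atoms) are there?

[SX2H] is the SMARTS for a thiol: an aliphatic sulfur with two connections, one being H.
The molecule carries 4 separate instances of a thiol (-SH) meeting every constraint; each maps to a distinct set of atoms, giving 4 matches.

4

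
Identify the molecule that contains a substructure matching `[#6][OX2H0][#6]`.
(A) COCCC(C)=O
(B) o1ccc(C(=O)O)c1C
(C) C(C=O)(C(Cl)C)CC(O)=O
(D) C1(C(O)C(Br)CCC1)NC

A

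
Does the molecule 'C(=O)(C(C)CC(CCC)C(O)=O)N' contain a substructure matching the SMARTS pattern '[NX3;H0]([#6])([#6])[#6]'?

No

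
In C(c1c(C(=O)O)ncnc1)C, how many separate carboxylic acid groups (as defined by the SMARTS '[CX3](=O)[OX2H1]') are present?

1

[CX3](=O)[OX2H1] is the SMARTS for a carboxylic acid: an sp2 carbon double-bonded to O and single-bonded to an -OH oxygen.
Exactly one fragment in the molecule meets all constraints, giving 1 match.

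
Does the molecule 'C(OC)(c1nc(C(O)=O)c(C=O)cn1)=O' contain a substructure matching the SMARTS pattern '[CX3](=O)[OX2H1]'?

Yes

The pattern [CX3](=O)[OX2H1] describes an sp2 carbon double-bonded to O and single-bonded to an -OH oxygen — a carboxylic acid.
The molecule carries a carboxylic acid group (-C(=O)OH), whose atoms satisfy every constraint of the query, so the pattern matches.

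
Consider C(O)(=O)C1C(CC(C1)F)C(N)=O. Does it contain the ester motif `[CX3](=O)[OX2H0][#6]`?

No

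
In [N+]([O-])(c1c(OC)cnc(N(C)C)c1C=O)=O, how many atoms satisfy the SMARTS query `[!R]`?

10

Check the 16 heavy atoms by environment: 1× n (aromatic, in 6-ring) → no; 5× c (aromatic, in 6-ring) → no; 1× N (acyclic) → match; 4× C (acyclic) → match; 3× O (acyclic) → match; 1× N (charge +1, acyclic) → match; 1× O (charge -1, acyclic) → match.
Summing the matching environments: 1 + 4 + 3 + 1 + 1 = 10 matching atoms.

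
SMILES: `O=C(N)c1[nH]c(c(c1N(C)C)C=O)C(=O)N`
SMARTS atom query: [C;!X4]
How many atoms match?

3

The query [C;!X4] means: aliphatic carbon that does not have four total connections.
Check the 16 heavy atoms by environment: 1× n (aromatic, X3) → no; 4× c (aromatic, X3) → no; 3× N (X3) → no; 2× C (X4) → no; 3× C (X3) → match; 3× O (X1) → no.
That gives 3 matching atoms.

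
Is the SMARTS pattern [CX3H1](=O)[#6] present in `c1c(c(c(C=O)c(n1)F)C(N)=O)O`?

Yes

The pattern [CX3H1](=O)[#6] describes an sp2 carbon with one H, double-bonded to O and single-bonded to carbon — an aldehyde.
The molecule carries an aldehyde (-CHO), whose atoms satisfy every constraint of the query, so the pattern matches.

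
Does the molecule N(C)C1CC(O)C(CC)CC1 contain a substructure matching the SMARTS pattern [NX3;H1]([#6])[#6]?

The pattern [NX3;H1]([#6])[#6] describes a trivalent nitrogen with one H, bonded to two carbons — a secondary amine.
The molecule carries an N-methylamino group (-NHCH3), whose atoms satisfy every constraint of the query, so the pattern matches.

Yes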